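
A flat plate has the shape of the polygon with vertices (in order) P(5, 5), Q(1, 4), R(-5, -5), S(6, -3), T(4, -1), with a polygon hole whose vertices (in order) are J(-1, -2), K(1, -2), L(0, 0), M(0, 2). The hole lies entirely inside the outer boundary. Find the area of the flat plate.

50

Outer boundary:
Apply the shoelace (surveyor's) formula: 2A = Σ (x_i·y_{i+1} − x_{i+1}·y_i), indices taken mod 5.
Σ = (15) + (15) + (45) + (6) + (25) = 106
Area = |Σ|/2 = 53.
Hole:
Apply the shoelace formula: 2A = Σ (x_i·y_{i+1} − x_{i+1}·y_i), indices taken mod 4.
J→K: (-1)(-2) − (1)(-2) = 4
K→L: (1)(0) − (0)(-2) = 0
L→M: (0)(2) − (0)(0) = 0
M→J: (0)(-2) − (-1)(2) = 2
Σ = 6
Area = |Σ|/2 = 3.
Net area = 53 − 3 = 50.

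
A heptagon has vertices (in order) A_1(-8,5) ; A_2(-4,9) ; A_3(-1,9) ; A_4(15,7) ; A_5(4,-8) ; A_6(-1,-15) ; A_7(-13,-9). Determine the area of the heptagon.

380

Σ = (-52) + (-27) + (-142) + (-148) + (-68) + (-186) + (-137) = -760
Area = |Σ|/2 = 380.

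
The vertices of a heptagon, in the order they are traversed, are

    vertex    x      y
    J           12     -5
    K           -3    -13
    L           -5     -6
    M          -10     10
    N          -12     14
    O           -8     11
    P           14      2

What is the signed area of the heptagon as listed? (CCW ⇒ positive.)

-316

Apply Gauss's area formula: 2A = Σ (x_i·y_{i+1} − x_{i+1}·y_i), indices taken mod 7.
Cross-terms: -171, -47, -110, -20, -20, -170, -94  ⇒  Σ = -632
Signed area = Σ/2 = -316 (negative ⇒ clockwise traversal).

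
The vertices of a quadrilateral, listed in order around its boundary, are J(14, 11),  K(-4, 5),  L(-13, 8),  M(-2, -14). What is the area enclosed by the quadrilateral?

Σ = (114) + (33) + (198) + (174) = 519
Area = |Σ|/2 = 259.5.

259.5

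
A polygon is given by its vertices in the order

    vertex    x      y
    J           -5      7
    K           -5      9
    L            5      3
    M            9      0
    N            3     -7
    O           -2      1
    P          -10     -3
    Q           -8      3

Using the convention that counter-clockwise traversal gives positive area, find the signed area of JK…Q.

Apply Gauss's area formula: 2A = Σ (x_i·y_{i+1} − x_{i+1}·y_i), indices taken mod 8.
J→K: (-5)(9) − (-5)(7) = -10
K→L: (-5)(3) − (5)(9) = -60
L→M: (5)(0) − (9)(3) = -27
M→N: (9)(-7) − (3)(0) = -63
N→O: (3)(1) − (-2)(-7) = -11
O→P: (-2)(-3) − (-10)(1) = 16
P→Q: (-10)(3) − (-8)(-3) = -54
Q→J: (-8)(7) − (-5)(3) = -41
Σ = -250
Signed area = Σ/2 = -125 (negative ⇒ clockwise traversal).

-125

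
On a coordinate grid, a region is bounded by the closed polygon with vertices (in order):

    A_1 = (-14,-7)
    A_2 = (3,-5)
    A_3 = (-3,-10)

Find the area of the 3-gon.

A_1→A_2: (-14)(-5) − (3)(-7) = 91
A_2→A_3: (3)(-10) − (-3)(-5) = -45
A_3→A_1: (-3)(-7) − (-14)(-10) = -119
Σ = -73
Area = |Σ|/2 = 36.5.

36.5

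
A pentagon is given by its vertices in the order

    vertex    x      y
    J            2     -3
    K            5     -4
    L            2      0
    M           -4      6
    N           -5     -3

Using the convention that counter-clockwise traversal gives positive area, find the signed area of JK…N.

45

Σ = (7) + (8) + (12) + (42) + (21) = 90
Signed area = Σ/2 = 45 (positive ⇒ counter-clockwise traversal).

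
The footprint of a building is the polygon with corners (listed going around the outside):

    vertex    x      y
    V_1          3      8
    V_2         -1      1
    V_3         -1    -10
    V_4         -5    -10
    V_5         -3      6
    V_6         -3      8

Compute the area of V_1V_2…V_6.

66

Cross-terms: 11, 11, -40, -60, -6, -48  ⇒  Σ = -132
Area = |Σ|/2 = 66.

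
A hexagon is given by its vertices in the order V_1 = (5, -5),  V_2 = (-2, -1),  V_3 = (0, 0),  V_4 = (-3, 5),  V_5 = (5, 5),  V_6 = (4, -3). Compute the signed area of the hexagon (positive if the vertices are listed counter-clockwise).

-47.5

Apply the shoelace formula: 2A = Σ (x_i·y_{i+1} − x_{i+1}·y_i), indices taken mod 6.
Σ = (-15) + (0) + (0) + (-40) + (-35) + (-5) = -95
Signed area = Σ/2 = -47.5 (negative ⇒ clockwise traversal).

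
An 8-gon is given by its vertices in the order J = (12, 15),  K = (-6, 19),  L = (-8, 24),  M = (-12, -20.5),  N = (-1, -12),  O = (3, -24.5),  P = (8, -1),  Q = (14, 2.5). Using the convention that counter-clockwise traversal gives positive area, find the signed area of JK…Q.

J→K: (12)(19) − (-6)(15) = 318
K→L: (-6)(24) − (-8)(19) = 8
L→M: (-8)(-20.5) − (-12)(24) = 452
M→N: (-12)(-12) − (-1)(-20.5) = 123.5
N→O: (-1)(-24.5) − (3)(-12) = 60.5
O→P: (3)(-1) − (8)(-24.5) = 193
P→Q: (8)(2.5) − (14)(-1) = 34
Q→J: (14)(15) − (12)(2.5) = 180
Σ = 1369
Signed area = Σ/2 = 684.5 (positive ⇒ counter-clockwise traversal).

684.5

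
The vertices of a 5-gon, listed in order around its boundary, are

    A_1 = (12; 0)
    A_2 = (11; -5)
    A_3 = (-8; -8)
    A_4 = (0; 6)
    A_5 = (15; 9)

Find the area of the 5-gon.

217

Σ = (-60) + (-128) + (-48) + (-90) + (-108) = -434
Area = |Σ|/2 = 217.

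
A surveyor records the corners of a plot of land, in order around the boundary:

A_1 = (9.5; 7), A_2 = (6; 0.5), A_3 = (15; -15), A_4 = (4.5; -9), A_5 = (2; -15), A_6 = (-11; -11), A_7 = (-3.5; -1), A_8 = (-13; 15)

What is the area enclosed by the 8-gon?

382.625

Cross-terms: -37.25, -97.5, -67.5, -49.5, -187, -27.5, -65.5, -233.5  ⇒  Σ = -765.25
Area = |Σ|/2 = 382.625.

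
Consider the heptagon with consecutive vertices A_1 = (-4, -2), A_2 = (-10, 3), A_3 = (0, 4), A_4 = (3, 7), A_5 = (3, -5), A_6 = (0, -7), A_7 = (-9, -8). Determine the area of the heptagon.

Apply Gauss's area formula: 2A = Σ (x_i·y_{i+1} − x_{i+1}·y_i), indices taken mod 7.
Σ = (-32) + (-40) + (-12) + (-36) + (-21) + (-63) + (-14) = -218
Area = |Σ|/2 = 109.

109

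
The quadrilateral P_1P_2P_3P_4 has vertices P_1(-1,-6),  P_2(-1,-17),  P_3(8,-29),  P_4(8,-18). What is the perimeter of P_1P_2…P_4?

|P_1P_2| = √((0)² + (-11)²) = √121 = 11
|P_2P_3| = √((9)² + (-12)²) = √225 = 15
|P_3P_4| = √((0)² + (11)²) = √121 = 11
|P_4P_1| = √((-9)² + (12)²) = √225 = 15
Perimeter = 11 + 15 + 11 + 15 = 52.

52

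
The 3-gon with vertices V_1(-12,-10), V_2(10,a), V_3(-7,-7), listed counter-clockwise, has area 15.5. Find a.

Write out the shoelace sum; only the two edges meeting at V_2 involve a:
2·Area = [((-12)·a − 10·(-10)) + (10·(-7) − (-7)·a)] + -14
       = -5·a + 16 = 31
⇒ a = -3.

-3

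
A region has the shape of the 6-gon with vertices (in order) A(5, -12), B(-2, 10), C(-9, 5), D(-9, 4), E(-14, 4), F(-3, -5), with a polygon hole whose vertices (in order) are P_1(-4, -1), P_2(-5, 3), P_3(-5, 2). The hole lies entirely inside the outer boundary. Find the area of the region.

138.5

Outer boundary:
Apply the shoelace formula: 2A = Σ (x_i·y_{i+1} − x_{i+1}·y_i), indices taken mod 6.
Σ = (26) + (80) + (9) + (20) + (82) + (61) = 278
Area = |Σ|/2 = 139.
Hole:
Σ = (-17) + (5) + (13) = 1
Area = |Σ|/2 = 0.5.
Net area = 139 − 0.5 = 138.5.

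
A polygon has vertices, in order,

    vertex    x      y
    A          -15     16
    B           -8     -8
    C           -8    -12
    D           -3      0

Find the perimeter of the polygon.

62

|AB| = √((7)² + (-24)²) = √625 = 25
|BC| = √((0)² + (-4)²) = √16 = 4
|CD| = √((5)² + (12)²) = √169 = 13
|DA| = √((-12)² + (16)²) = √400 = 20
Perimeter = 25 + 4 + 13 + 20 = 62.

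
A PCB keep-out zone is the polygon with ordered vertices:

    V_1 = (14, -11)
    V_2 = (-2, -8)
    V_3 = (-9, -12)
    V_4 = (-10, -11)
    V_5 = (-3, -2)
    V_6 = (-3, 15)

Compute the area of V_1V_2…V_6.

Apply the shoelace formula: 2A = Σ (x_i·y_{i+1} − x_{i+1}·y_i), indices taken mod 6.
Σ = (-134) + (-48) + (-21) + (-13) + (-51) + (-177) = -444
Area = |Σ|/2 = 222.

222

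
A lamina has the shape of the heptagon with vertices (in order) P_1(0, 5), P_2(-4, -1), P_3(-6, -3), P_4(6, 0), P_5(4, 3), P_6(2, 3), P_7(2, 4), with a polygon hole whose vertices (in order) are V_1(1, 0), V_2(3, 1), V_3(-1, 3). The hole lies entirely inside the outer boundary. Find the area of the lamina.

36

Outer boundary:
Cross-terms: 20, 6, 18, 18, 6, 2, 10  ⇒  Σ = 80
Area = |Σ|/2 = 40.
Hole:
Σ = (1) + (10) + (-3) = 8
Area = |Σ|/2 = 4.
Net area = 40 − 4 = 36.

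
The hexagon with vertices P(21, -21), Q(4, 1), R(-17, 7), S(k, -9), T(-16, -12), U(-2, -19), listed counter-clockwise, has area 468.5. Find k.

-3

Write out the shoelace sum; only the two edges meeting at S involve k:
2·Area = [((-17)·(-9) − k·7) + (k·(-12) − (-16)·(-9))] + 871
       = -19·k + 880 = 937
⇒ k = -3.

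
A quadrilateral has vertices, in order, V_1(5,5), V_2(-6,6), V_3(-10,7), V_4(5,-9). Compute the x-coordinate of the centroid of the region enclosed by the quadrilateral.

Apply the shoelace (surveyor's) formula. First the cross-terms c_i = x_i·y_{i+1} − x_{i+1}·y_i:
  60, 18, 55, 70  ⇒  2A = 203, A = 101.5.
Then Σ (x_i + x_{i+1})·c_i = 77, so x̄ = 77 / (6·101.5) = 11/87.

11/87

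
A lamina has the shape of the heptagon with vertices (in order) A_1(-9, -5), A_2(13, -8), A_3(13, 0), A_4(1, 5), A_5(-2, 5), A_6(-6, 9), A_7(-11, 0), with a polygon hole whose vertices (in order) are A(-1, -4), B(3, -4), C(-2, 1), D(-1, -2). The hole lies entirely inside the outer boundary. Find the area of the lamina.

Outer boundary:
Cross-terms: 137, 104, 65, 15, 12, 99, 55  ⇒  Σ = 487
Area = |Σ|/2 = 243.5.
Hole:
Apply Gauss's area formula: 2A = Σ (x_i·y_{i+1} − x_{i+1}·y_i), indices taken mod 4.
Σ = (16) + (-5) + (5) + (2) = 18
Area = |Σ|/2 = 9.
Net area = 243.5 − 9 = 234.5.

234.5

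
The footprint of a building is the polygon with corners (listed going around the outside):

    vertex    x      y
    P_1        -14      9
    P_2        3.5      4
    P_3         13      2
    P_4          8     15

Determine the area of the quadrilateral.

164.25

Apply the shoelace (surveyor's) formula: 2A = Σ (x_i·y_{i+1} − x_{i+1}·y_i), indices taken mod 4.
Cross-terms: -87.5, -45, 179, 282  ⇒  Σ = 328.5
Area = |Σ|/2 = 164.25.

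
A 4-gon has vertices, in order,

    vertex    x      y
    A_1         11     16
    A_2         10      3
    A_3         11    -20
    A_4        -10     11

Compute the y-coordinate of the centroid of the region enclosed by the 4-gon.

Apply Gauss's area formula. First the cross-terms c_i = x_i·y_{i+1} − x_{i+1}·y_i:
  -127, -233, -79, -281  ⇒  2A = -720, A = -360.
Then Σ (y_i + y_{i+1})·c_i = -5328, so ȳ = -5328 / (6·(-360)) = 37/15.

37/15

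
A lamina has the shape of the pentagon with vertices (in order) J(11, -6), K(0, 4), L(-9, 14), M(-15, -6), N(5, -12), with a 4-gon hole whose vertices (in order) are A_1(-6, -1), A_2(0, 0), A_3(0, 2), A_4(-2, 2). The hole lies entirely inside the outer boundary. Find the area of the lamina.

319

Outer boundary:
Apply the shoelace formula: 2A = Σ (x_i·y_{i+1} − x_{i+1}·y_i), indices taken mod 5.
Σ = (44) + (36) + (264) + (210) + (102) = 656
Area = |Σ|/2 = 328.
Hole:
Σ = (0) + (0) + (4) + (14) = 18
Area = |Σ|/2 = 9.
Net area = 328 − 9 = 319.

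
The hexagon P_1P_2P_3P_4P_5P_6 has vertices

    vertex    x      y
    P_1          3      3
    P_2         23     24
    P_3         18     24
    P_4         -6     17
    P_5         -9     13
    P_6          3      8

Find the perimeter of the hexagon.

82

|P_1P_2| = √((20)² + (21)²) = √841 = 29
|P_2P_3| = √((-5)² + (0)²) = √25 = 5
|P_3P_4| = √((-24)² + (-7)²) = √625 = 25
|P_4P_5| = √((-3)² + (-4)²) = √25 = 5
|P_5P_6| = √((12)² + (-5)²) = √169 = 13
|P_6P_1| = √((0)² + (-5)²) = √25 = 5
Perimeter = 29 + 5 + 25 + 5 + 13 + 5 = 82.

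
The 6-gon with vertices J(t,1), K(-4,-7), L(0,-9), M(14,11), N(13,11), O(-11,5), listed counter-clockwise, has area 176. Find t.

The doubled signed area Σ (x_i y_{i+1} − x_{i+1} y_i) is linear in t.
With t=0 it equals 352; the coefficient of t is -12 (from the two edges through J).
So -12·t + 352 = 2·176 = 352 ⇒ t = 0.

0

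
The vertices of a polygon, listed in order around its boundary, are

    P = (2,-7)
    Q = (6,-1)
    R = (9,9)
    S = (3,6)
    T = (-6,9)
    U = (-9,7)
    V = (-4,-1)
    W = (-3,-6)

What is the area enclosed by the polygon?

161.5

Apply Gauss's area formula: 2A = Σ (x_i·y_{i+1} − x_{i+1}·y_i), indices taken mod 8.
Cross-terms: 40, 63, 27, 63, 39, 37, 21, 33  ⇒  Σ = 323
Area = |Σ|/2 = 161.5.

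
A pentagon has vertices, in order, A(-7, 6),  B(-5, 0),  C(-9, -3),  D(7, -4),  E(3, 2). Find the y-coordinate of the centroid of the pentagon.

-0.125

Apply the shoelace (surveyor's) formula. First the cross-terms c_i = x_i·y_{i+1} − x_{i+1}·y_i:
  30, 15, 57, 26, 32  ⇒  2A = 160, A = 80.
Then Σ (y_i + y_{i+1})·c_i = -60, so ȳ = -60 / (6·80) = -0.125.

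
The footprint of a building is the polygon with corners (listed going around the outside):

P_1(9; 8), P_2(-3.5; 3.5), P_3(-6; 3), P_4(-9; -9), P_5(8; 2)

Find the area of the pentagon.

Σ = (59.5) + (10.5) + (81) + (54) + (46) = 251
Area = |Σ|/2 = 125.5.

125.5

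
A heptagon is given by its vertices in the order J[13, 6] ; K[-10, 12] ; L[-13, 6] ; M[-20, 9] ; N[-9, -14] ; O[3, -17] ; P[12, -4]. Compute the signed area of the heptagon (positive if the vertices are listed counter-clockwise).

Cross-terms: 216, 96, 3, 361, 195, 192, 124  ⇒  Σ = 1187
Signed area = Σ/2 = 593.5 (positive ⇒ counter-clockwise traversal).

593.5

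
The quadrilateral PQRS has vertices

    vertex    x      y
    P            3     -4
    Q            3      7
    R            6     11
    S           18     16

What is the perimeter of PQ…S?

54

|PQ| = √((0)² + (11)²) = √121 = 11
|QR| = √((3)² + (4)²) = √25 = 5
|RS| = √((12)² + (5)²) = √169 = 13
|SP| = √((-15)² + (-20)²) = √625 = 25
Perimeter = 11 + 5 + 13 + 25 = 54.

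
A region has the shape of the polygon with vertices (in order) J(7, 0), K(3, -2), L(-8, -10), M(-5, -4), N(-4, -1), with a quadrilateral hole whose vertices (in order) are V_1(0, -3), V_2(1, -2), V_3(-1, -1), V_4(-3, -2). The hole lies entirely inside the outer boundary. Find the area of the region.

Outer boundary:
Cross-terms: -14, -46, -18, -11, 7  ⇒  Σ = -82
Area = |Σ|/2 = 41.
Hole:
Apply the shoelace formula: 2A = Σ (x_i·y_{i+1} − x_{i+1}·y_i), indices taken mod 4.
Σ = (3) + (-3) + (-1) + (9) = 8
Area = |Σ|/2 = 4.
Net area = 41 − 4 = 37.

37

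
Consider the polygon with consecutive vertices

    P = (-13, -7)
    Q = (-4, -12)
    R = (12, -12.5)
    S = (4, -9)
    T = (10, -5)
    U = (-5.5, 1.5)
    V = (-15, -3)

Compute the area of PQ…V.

213.25

Apply the shoelace (surveyor's) formula: 2A = Σ (x_i·y_{i+1} − x_{i+1}·y_i), indices taken mod 7.
P→Q: (-13)(-12) − (-4)(-7) = 128
Q→R: (-4)(-12.5) − (12)(-12) = 194
R→S: (12)(-9) − (4)(-12.5) = -58
S→T: (4)(-5) − (10)(-9) = 70
T→U: (10)(1.5) − (-5.5)(-5) = -12.5
U→V: (-5.5)(-3) − (-15)(1.5) = 39
V→P: (-15)(-7) − (-13)(-3) = 66
Σ = 426.5
Area = |Σ|/2 = 213.25.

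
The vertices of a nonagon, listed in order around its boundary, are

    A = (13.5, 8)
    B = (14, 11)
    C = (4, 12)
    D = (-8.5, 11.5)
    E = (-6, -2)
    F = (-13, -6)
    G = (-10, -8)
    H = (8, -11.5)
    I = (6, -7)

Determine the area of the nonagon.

A→B: (13.5)(11) − (14)(8) = 36.5
B→C: (14)(12) − (4)(11) = 124
C→D: (4)(11.5) − (-8.5)(12) = 148
D→E: (-8.5)(-2) − (-6)(11.5) = 86
E→F: (-6)(-6) − (-13)(-2) = 10
F→G: (-13)(-8) − (-10)(-6) = 44
G→H: (-10)(-11.5) − (8)(-8) = 179
H→I: (8)(-7) − (6)(-11.5) = 13
I→A: (6)(8) − (13.5)(-7) = 142.5
Σ = 783
Area = |Σ|/2 = 391.5.

391.5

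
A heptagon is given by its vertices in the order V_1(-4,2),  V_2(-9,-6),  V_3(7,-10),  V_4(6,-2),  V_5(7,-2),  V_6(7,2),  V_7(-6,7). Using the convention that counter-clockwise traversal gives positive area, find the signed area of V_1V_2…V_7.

Apply the shoelace formula: 2A = Σ (x_i·y_{i+1} − x_{i+1}·y_i), indices taken mod 7.
V_1→V_2: (-4)(-6) − (-9)(2) = 42
V_2→V_3: (-9)(-10) − (7)(-6) = 132
V_3→V_4: (7)(-2) − (6)(-10) = 46
V_4→V_5: (6)(-2) − (7)(-2) = 2
V_5→V_6: (7)(2) − (7)(-2) = 28
V_6→V_7: (7)(7) − (-6)(2) = 61
V_7→V_1: (-6)(2) − (-4)(7) = 16
Σ = 327
Signed area = Σ/2 = 163.5 (positive ⇒ counter-clockwise traversal).

163.5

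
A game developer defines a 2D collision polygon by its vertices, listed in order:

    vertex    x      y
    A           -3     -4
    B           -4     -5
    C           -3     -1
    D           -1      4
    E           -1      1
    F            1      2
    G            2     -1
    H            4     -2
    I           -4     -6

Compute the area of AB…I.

Apply the shoelace (surveyor's) formula: 2A = Σ (x_i·y_{i+1} − x_{i+1}·y_i), indices taken mod 9.
Σ = (-1) + (-11) + (-13) + (3) + (-3) + (-5) + (0) + (-32) + (-2) = -64
Area = |Σ|/2 = 32.

32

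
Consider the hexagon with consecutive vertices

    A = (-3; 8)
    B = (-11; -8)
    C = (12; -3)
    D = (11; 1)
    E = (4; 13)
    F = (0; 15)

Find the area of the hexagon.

Σ = (112) + (129) + (45) + (139) + (60) + (45) = 530
Area = |Σ|/2 = 265.

265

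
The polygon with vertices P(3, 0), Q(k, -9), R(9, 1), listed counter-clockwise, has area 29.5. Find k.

8

Write out the shoelace sum; only the two edges meeting at Q involve k:
2·Area = [(3·(-9) − k·0) + (k·1 − 9·(-9))] + -3
       = 1·k + 51 = 59
⇒ k = 8.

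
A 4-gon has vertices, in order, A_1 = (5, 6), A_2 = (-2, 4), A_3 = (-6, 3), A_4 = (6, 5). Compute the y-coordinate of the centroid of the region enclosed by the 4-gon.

61/13

Apply the shoelace (surveyor's) formula. First the cross-terms c_i = x_i·y_{i+1} − x_{i+1}·y_i:
  32, 18, -48, 11  ⇒  2A = 13, A = 6.5.
Then Σ (y_i + y_{i+1})·c_i = 183, so ȳ = 183 / (6·6.5) = 61/13.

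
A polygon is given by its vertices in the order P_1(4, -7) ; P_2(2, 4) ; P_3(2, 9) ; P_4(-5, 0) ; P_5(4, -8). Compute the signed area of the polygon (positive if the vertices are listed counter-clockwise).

Apply the shoelace formula: 2A = Σ (x_i·y_{i+1} − x_{i+1}·y_i), indices taken mod 5.
Σ = (30) + (10) + (45) + (40) + (4) = 129
Signed area = Σ/2 = 64.5 (positive ⇒ counter-clockwise traversal).

64.5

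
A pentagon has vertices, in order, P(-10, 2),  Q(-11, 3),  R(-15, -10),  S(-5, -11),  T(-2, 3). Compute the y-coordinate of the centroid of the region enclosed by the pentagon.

-1038/251

Apply the surveyor's formula. First the cross-terms c_i = x_i·y_{i+1} − x_{i+1}·y_i:
  -8, 155, 115, -37, 26  ⇒  2A = 251, A = 125.5.
Then Σ (y_i + y_{i+1})·c_i = -3114, so ȳ = -3114 / (6·125.5) = -1038/251.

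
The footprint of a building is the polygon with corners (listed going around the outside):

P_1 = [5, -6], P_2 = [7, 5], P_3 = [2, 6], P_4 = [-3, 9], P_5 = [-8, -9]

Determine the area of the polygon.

163.5

Apply the surveyor's formula: 2A = Σ (x_i·y_{i+1} − x_{i+1}·y_i), indices taken mod 5.
P_1→P_2: (5)(5) − (7)(-6) = 67
P_2→P_3: (7)(6) − (2)(5) = 32
P_3→P_4: (2)(9) − (-3)(6) = 36
P_4→P_5: (-3)(-9) − (-8)(9) = 99
P_5→P_1: (-8)(-6) − (5)(-9) = 93
Σ = 327
Area = |Σ|/2 = 163.5.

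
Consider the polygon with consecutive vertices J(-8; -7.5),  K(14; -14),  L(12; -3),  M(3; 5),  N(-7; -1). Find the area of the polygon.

Apply the shoelace (surveyor's) formula: 2A = Σ (x_i·y_{i+1} − x_{i+1}·y_i), indices taken mod 5.
Σ = (217) + (126) + (69) + (32) + (44.5) = 488.5
Area = |Σ|/2 = 244.25.

244.25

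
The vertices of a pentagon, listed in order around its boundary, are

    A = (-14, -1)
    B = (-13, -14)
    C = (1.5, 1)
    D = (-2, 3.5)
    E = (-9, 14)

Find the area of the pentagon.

203.375

Apply Gauss's area formula: 2A = Σ (x_i·y_{i+1} − x_{i+1}·y_i), indices taken mod 5.
Cross-terms: 183, 8, 7.25, 3.5, 205  ⇒  Σ = 406.75
Area = |Σ|/2 = 203.375.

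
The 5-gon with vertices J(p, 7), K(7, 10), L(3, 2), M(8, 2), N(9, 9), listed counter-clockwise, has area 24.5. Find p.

7

The doubled signed area Σ (x_i y_{i+1} − x_{i+1} y_i) is linear in p.
With p=0 it equals 42; the coefficient of p is 1 (from the two edges through J).
So 1·p + 42 = 2·24.5 = 49 ⇒ p = 7.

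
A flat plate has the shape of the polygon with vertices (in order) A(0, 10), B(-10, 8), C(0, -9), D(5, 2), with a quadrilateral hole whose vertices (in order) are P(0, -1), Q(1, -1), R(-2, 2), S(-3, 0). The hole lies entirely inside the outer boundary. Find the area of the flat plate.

Outer boundary:
Σ = (100) + (90) + (45) + (50) = 285
Area = |Σ|/2 = 142.5.
Hole:
Apply the shoelace (surveyor's) formula: 2A = Σ (x_i·y_{i+1} − x_{i+1}·y_i), indices taken mod 4.
Σ = (1) + (0) + (6) + (3) = 10
Area = |Σ|/2 = 5.
Net area = 142.5 − 5 = 137.5.

137.5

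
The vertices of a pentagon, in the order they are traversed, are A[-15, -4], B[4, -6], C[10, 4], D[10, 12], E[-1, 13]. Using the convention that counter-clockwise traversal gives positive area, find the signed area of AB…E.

Apply the shoelace formula: 2A = Σ (x_i·y_{i+1} − x_{i+1}·y_i), indices taken mod 5.
Σ = (106) + (76) + (80) + (142) + (199) = 603
Signed area = Σ/2 = 301.5 (positive ⇒ counter-clockwise traversal).

301.5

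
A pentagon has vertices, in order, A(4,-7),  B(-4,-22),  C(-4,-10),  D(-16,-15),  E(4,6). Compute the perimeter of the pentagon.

84

|AB| = √((-8)² + (-15)²) = √289 = 17
|BC| = √((0)² + (12)²) = √144 = 12
|CD| = √((-12)² + (-5)²) = √169 = 13
|DE| = √((20)² + (21)²) = √841 = 29
|EA| = √((0)² + (-13)²) = √169 = 13
Perimeter = 17 + 12 + 13 + 29 + 13 = 84.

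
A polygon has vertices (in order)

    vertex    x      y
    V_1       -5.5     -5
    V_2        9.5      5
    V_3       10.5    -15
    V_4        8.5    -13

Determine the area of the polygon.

Apply Gauss's area formula: 2A = Σ (x_i·y_{i+1} − x_{i+1}·y_i), indices taken mod 4.
Cross-terms: 20, -195, -9, -114  ⇒  Σ = -298
Area = |Σ|/2 = 149.

149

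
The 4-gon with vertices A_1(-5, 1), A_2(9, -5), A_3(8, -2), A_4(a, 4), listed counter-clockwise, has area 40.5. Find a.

Write out the shoelace sum; only the two edges meeting at A_4 involve a:
2·Area = [(8·4 − a·(-2)) + (a·1 − (-5)·4)] + 38
       = 3·a + 90 = 81
⇒ a = -3.

-3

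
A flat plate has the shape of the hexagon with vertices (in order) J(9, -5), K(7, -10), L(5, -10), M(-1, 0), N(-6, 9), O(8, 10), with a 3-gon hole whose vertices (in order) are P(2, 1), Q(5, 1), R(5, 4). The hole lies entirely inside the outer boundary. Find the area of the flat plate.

173.5

Outer boundary:
Cross-terms: -55, -20, -10, -9, -132, -130  ⇒  Σ = -356
Area = |Σ|/2 = 178.
Hole:
Apply Gauss's area formula: 2A = Σ (x_i·y_{i+1} − x_{i+1}·y_i), indices taken mod 3.
Σ = (-3) + (15) + (-3) = 9
Area = |Σ|/2 = 4.5.
Net area = 178 − 4.5 = 173.5.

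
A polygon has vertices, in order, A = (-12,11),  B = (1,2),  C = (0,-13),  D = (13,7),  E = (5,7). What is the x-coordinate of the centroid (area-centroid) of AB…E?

Apply the surveyor's formula. First the cross-terms c_i = x_i·y_{i+1} − x_{i+1}·y_i:
  -35, -13, 169, 56, 139  ⇒  2A = 316, A = 158.
Then Σ (x_i + x_{i+1})·c_i = 2604, so x̄ = 2604 / (6·158) = 217/79.

217/79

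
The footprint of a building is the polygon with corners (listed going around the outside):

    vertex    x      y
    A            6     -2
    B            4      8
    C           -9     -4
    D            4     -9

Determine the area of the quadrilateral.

127.5

Apply Gauss's area formula: 2A = Σ (x_i·y_{i+1} − x_{i+1}·y_i), indices taken mod 4.
Σ = (56) + (56) + (97) + (46) = 255
Area = |Σ|/2 = 127.5.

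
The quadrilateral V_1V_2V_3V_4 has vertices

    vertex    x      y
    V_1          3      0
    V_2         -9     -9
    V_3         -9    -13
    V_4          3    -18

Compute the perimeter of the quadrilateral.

50

|V_1V_2| = √((-12)² + (-9)²) = √225 = 15
|V_2V_3| = √((0)² + (-4)²) = √16 = 4
|V_3V_4| = √((12)² + (-5)²) = √169 = 13
|V_4V_1| = √((0)² + (18)²) = √324 = 18
Perimeter = 15 + 4 + 13 + 18 = 50.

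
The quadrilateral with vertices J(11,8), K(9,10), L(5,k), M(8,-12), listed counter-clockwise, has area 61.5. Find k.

Write out the shoelace sum; only the two edges meeting at L involve k:
2·Area = [(9·k − 5·10) + (5·(-12) − 8·k)] + 234
       = 1·k + 124 = 123
⇒ k = -1.

-1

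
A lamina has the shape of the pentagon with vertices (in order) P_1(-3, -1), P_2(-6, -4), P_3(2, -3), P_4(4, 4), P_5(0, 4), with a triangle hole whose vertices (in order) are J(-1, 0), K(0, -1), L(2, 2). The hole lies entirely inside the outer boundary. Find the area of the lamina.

Outer boundary:
Apply the surveyor's formula: 2A = Σ (x_i·y_{i+1} − x_{i+1}·y_i), indices taken mod 5.
P_1→P_2: (-3)(-4) − (-6)(-1) = 6
P_2→P_3: (-6)(-3) − (2)(-4) = 26
P_3→P_4: (2)(4) − (4)(-3) = 20
P_4→P_5: (4)(4) − (0)(4) = 16
P_5→P_1: (0)(-1) − (-3)(4) = 12
Σ = 80
Area = |Σ|/2 = 40.
Hole:
Apply the shoelace (surveyor's) formula: 2A = Σ (x_i·y_{i+1} − x_{i+1}·y_i), indices taken mod 3.
Σ = (1) + (2) + (2) = 5
Area = |Σ|/2 = 2.5.
Net area = 40 − 2.5 = 37.5.

37.5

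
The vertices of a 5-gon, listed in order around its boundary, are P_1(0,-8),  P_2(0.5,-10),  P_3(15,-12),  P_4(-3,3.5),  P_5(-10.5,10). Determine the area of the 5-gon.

127.625

Cross-terms: 4, 144, 16.5, 6.75, 84  ⇒  Σ = 255.25
Area = |Σ|/2 = 127.625.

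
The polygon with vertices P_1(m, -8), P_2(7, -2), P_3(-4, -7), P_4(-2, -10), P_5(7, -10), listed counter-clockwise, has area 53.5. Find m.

6

Write out the shoelace sum; only the two edges meeting at P_1 involve m:
2·Area = [(7·(-8) − m·(-10)) + (m·(-2) − 7·(-8))] + 59
       = 8·m + 59 = 107
⇒ m = 6.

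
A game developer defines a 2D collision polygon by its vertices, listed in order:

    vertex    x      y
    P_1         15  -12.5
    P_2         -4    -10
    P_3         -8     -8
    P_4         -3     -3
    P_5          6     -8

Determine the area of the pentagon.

Apply the shoelace formula: 2A = Σ (x_i·y_{i+1} − x_{i+1}·y_i), indices taken mod 5.
Σ = (-200) + (-48) + (0) + (42) + (45) = -161
Area = |Σ|/2 = 80.5.

80.5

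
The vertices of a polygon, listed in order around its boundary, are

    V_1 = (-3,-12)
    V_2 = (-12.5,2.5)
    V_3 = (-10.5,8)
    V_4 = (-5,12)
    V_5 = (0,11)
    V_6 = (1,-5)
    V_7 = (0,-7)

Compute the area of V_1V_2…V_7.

205.625

Apply the surveyor's formula: 2A = Σ (x_i·y_{i+1} − x_{i+1}·y_i), indices taken mod 7.
V_1→V_2: (-3)(2.5) − (-12.5)(-12) = -157.5
V_2→V_3: (-12.5)(8) − (-10.5)(2.5) = -73.75
V_3→V_4: (-10.5)(12) − (-5)(8) = -86
V_4→V_5: (-5)(11) − (0)(12) = -55
V_5→V_6: (0)(-5) − (1)(11) = -11
V_6→V_7: (1)(-7) − (0)(-5) = -7
V_7→V_1: (0)(-12) − (-3)(-7) = -21
Σ = -411.25
Area = |Σ|/2 = 205.625.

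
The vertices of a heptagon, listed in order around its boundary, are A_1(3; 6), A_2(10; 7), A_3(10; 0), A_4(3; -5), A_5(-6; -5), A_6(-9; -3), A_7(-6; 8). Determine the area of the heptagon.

190.5

Cross-terms: -39, -70, -50, -45, -27, -90, -60  ⇒  Σ = -381
Area = |Σ|/2 = 190.5.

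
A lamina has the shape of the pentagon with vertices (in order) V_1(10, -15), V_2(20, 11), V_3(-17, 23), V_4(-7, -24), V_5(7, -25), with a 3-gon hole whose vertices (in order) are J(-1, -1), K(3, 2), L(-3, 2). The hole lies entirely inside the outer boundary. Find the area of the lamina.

Outer boundary:
Apply the shoelace formula: 2A = Σ (x_i·y_{i+1} − x_{i+1}·y_i), indices taken mod 5.
Σ = (410) + (647) + (569) + (343) + (145) = 2114
Area = |Σ|/2 = 1057.
Hole:
Apply the shoelace (surveyor's) formula: 2A = Σ (x_i·y_{i+1} − x_{i+1}·y_i), indices taken mod 3.
Σ = (1) + (12) + (5) = 18
Area = |Σ|/2 = 9.
Net area = 1057 − 9 = 1048.

1048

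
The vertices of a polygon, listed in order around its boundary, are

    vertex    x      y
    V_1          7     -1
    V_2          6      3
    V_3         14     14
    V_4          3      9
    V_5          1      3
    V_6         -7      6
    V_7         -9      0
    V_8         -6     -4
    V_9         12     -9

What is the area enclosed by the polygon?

211.5

Σ = (27) + (42) + (84) + (0) + (27) + (54) + (36) + (102) + (51) = 423
Area = |Σ|/2 = 211.5.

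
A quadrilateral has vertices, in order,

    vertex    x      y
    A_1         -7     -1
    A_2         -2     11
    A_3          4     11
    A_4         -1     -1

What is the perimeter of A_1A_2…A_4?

|A_1A_2| = √((5)² + (12)²) = √169 = 13
|A_2A_3| = √((6)² + (0)²) = √36 = 6
|A_3A_4| = √((-5)² + (-12)²) = √169 = 13
|A_4A_1| = √((-6)² + (0)²) = √36 = 6
Perimeter = 13 + 6 + 13 + 6 = 38.

38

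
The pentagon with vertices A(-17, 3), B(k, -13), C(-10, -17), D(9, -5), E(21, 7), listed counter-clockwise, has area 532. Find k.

-21

The doubled signed area Σ (x_i y_{i+1} − x_{i+1} y_i) is linear in k.
With k=0 it equals 644; the coefficient of k is -20 (from the two edges through B).
So -20·k + 644 = 2·532 = 1064 ⇒ k = -21.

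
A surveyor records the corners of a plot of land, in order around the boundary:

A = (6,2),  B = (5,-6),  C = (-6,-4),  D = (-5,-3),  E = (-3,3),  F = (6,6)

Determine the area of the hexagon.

Apply the surveyor's formula: 2A = Σ (x_i·y_{i+1} − x_{i+1}·y_i), indices taken mod 6.
Cross-terms: -46, -56, -2, -24, -36, -24  ⇒  Σ = -188
Area = |Σ|/2 = 94.

94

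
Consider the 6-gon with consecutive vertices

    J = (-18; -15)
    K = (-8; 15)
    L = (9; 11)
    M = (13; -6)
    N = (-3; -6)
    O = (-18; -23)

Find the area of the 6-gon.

544.5

Apply the surveyor's formula: 2A = Σ (x_i·y_{i+1} − x_{i+1}·y_i), indices taken mod 6.
Σ = (-390) + (-223) + (-197) + (-96) + (-39) + (-144) = -1089
Area = |Σ|/2 = 544.5.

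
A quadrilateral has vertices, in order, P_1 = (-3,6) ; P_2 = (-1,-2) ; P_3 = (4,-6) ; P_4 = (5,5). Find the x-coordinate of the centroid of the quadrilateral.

178/121

Apply Gauss's area formula. First the cross-terms c_i = x_i·y_{i+1} − x_{i+1}·y_i:
  12, 14, 50, 45  ⇒  2A = 121, A = 60.5.
Then Σ (x_i + x_{i+1})·c_i = 534, so x̄ = 534 / (6·60.5) = 178/121.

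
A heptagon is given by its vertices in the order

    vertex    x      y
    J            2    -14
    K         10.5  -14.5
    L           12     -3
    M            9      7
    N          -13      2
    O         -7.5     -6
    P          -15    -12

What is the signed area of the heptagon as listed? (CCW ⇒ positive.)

403.75

Apply the shoelace (surveyor's) formula: 2A = Σ (x_i·y_{i+1} − x_{i+1}·y_i), indices taken mod 7.
Cross-terms: 118, 142.5, 111, 109, 93, 0, 234  ⇒  Σ = 807.5
Signed area = Σ/2 = 403.75 (positive ⇒ counter-clockwise traversal).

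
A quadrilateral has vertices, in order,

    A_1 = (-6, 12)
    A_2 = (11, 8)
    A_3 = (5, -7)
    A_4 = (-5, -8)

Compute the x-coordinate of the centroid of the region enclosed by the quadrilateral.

Apply the surveyor's formula. First the cross-terms c_i = x_i·y_{i+1} − x_{i+1}·y_i:
  -180, -117, -75, -108  ⇒  2A = -480, A = -240.
Then Σ (x_i + x_{i+1})·c_i = -1584, so x̄ = -1584 / (6·(-240)) = 1.1.

1.1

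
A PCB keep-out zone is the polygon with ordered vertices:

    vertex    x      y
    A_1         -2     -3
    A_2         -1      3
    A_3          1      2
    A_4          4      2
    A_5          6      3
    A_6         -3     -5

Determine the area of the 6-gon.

21

Apply the shoelace formula: 2A = Σ (x_i·y_{i+1} − x_{i+1}·y_i), indices taken mod 6.
A_1→A_2: (-2)(3) − (-1)(-3) = -9
A_2→A_3: (-1)(2) − (1)(3) = -5
A_3→A_4: (1)(2) − (4)(2) = -6
A_4→A_5: (4)(3) − (6)(2) = 0
A_5→A_6: (6)(-5) − (-3)(3) = -21
A_6→A_1: (-3)(-3) − (-2)(-5) = -1
Σ = -42
Area = |Σ|/2 = 21.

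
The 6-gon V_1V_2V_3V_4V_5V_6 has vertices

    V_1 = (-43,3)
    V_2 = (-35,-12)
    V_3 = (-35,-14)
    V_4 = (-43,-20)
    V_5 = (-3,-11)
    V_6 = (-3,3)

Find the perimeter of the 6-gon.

124

|V_1V_2| = √((8)² + (-15)²) = √289 = 17
|V_2V_3| = √((0)² + (-2)²) = √4 = 2
|V_3V_4| = √((-8)² + (-6)²) = √100 = 10
|V_4V_5| = √((40)² + (9)²) = √1681 = 41
|V_5V_6| = √((0)² + (14)²) = √196 = 14
|V_6V_1| = √((-40)² + (0)²) = √1600 = 40
Perimeter = 17 + 2 + 10 + 41 + 14 + 40 = 124.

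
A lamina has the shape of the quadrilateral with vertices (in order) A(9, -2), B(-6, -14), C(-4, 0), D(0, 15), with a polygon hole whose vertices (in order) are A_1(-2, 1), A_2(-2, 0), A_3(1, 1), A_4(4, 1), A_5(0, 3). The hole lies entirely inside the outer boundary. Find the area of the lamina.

187

Outer boundary:
Apply Gauss's area formula: 2A = Σ (x_i·y_{i+1} − x_{i+1}·y_i), indices taken mod 4.
A→B: (9)(-14) − (-6)(-2) = -138
B→C: (-6)(0) − (-4)(-14) = -56
C→D: (-4)(15) − (0)(0) = -60
D→A: (0)(-2) − (9)(15) = -135
Σ = -389
Area = |Σ|/2 = 194.5.
Hole:
Σ = (2) + (-2) + (-3) + (12) + (6) = 15
Area = |Σ|/2 = 7.5.
Net area = 194.5 − 7.5 = 187.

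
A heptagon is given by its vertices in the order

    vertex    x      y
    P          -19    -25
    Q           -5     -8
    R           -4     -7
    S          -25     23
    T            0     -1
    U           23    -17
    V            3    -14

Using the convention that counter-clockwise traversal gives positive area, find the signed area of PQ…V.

Σ = (27) + (3) + (-267) + (25) + (23) + (-271) + (-341) = -801
Signed area = Σ/2 = -400.5 (negative ⇒ clockwise traversal).

-400.5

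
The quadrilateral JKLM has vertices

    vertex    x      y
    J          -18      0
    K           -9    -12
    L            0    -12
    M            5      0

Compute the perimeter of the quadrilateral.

|JK| = √((9)² + (-12)²) = √225 = 15
|KL| = √((9)² + (0)²) = √81 = 9
|LM| = √((5)² + (12)²) = √169 = 13
|MJ| = √((-23)² + (0)²) = √529 = 23
Perimeter = 15 + 9 + 13 + 23 = 60.

60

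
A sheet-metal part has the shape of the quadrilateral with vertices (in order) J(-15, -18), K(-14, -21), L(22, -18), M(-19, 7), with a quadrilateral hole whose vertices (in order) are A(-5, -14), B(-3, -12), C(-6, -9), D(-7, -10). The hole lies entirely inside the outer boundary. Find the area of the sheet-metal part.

509

Outer boundary:
Apply the shoelace (surveyor's) formula: 2A = Σ (x_i·y_{i+1} − x_{i+1}·y_i), indices taken mod 4.
Cross-terms: 63, 714, -188, 447  ⇒  Σ = 1036
Area = |Σ|/2 = 518.
Hole:
Σ = (18) + (-45) + (-3) + (48) = 18
Area = |Σ|/2 = 9.
Net area = 518 − 9 = 509.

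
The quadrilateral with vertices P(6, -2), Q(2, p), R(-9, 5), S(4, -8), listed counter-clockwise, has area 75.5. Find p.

3

The doubled signed area Σ (x_i y_{i+1} − x_{i+1} y_i) is linear in p.
With p=0 it equals 106; the coefficient of p is 15 (from the two edges through Q).
So 15·p + 106 = 2·75.5 = 151 ⇒ p = 3.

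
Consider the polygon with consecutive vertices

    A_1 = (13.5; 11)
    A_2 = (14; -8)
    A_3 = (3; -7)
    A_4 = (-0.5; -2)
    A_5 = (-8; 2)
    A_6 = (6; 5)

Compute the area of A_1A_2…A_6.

A_1→A_2: (13.5)(-8) − (14)(11) = -262
A_2→A_3: (14)(-7) − (3)(-8) = -74
A_3→A_4: (3)(-2) − (-0.5)(-7) = -9.5
A_4→A_5: (-0.5)(2) − (-8)(-2) = -17
A_5→A_6: (-8)(5) − (6)(2) = -52
A_6→A_1: (6)(11) − (13.5)(5) = -1.5
Σ = -416
Area = |Σ|/2 = 208.

208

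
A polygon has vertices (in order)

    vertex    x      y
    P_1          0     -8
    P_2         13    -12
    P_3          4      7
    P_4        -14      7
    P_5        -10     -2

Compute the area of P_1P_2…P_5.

Apply the shoelace (surveyor's) formula: 2A = Σ (x_i·y_{i+1} − x_{i+1}·y_i), indices taken mod 5.
Σ = (104) + (139) + (126) + (98) + (80) = 547
Area = |Σ|/2 = 273.5.

273.5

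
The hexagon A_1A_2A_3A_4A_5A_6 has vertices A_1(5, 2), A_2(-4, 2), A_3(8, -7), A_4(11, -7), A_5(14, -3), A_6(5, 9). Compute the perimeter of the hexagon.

|A_1A_2| = √((-9)² + (0)²) = √81 = 9
|A_2A_3| = √((12)² + (-9)²) = √225 = 15
|A_3A_4| = √((3)² + (0)²) = √9 = 3
|A_4A_5| = √((3)² + (4)²) = √25 = 5
|A_5A_6| = √((-9)² + (12)²) = √225 = 15
|A_6A_1| = √((0)² + (-7)²) = √49 = 7
Perimeter = 9 + 15 + 3 + 5 + 15 + 7 = 54.

54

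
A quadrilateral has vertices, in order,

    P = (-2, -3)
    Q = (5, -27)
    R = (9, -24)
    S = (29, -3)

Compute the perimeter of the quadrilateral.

90

|PQ| = √((7)² + (-24)²) = √625 = 25
|QR| = √((4)² + (3)²) = √25 = 5
|RS| = √((20)² + (21)²) = √841 = 29
|SP| = √((-31)² + (0)²) = √961 = 31
Perimeter = 25 + 5 + 29 + 31 = 90.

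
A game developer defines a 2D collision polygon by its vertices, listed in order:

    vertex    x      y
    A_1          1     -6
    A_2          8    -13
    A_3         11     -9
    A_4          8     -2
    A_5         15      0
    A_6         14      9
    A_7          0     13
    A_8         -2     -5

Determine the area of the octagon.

273

Apply the surveyor's formula: 2A = Σ (x_i·y_{i+1} − x_{i+1}·y_i), indices taken mod 8.
Σ = (35) + (71) + (50) + (30) + (135) + (182) + (26) + (17) = 546
Area = |Σ|/2 = 273.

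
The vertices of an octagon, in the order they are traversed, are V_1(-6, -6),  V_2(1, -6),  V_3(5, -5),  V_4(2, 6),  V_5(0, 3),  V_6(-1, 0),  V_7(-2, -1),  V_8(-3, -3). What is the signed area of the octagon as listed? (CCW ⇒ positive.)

60

Σ = (42) + (25) + (40) + (6) + (3) + (1) + (3) + (0) = 120
Signed area = Σ/2 = 60 (positive ⇒ counter-clockwise traversal).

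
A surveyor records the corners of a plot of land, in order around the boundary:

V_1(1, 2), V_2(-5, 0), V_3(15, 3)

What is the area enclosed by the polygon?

11

Σ = (10) + (-15) + (27) = 22
Area = |Σ|/2 = 11.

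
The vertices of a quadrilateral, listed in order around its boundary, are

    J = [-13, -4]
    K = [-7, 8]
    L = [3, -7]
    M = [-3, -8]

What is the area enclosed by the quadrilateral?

122

Σ = (-132) + (25) + (-45) + (-92) = -244
Area = |Σ|/2 = 122.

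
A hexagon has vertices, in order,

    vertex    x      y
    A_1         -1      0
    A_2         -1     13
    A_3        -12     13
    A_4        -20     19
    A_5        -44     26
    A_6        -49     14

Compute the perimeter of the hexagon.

122

|A_1A_2| = √((0)² + (13)²) = √169 = 13
|A_2A_3| = √((-11)² + (0)²) = √121 = 11
|A_3A_4| = √((-8)² + (6)²) = √100 = 10
|A_4A_5| = √((-24)² + (7)²) = √625 = 25
|A_5A_6| = √((-5)² + (-12)²) = √169 = 13
|A_6A_1| = √((48)² + (-14)²) = √2500 = 50
Perimeter = 13 + 11 + 10 + 25 + 13 + 50 = 122.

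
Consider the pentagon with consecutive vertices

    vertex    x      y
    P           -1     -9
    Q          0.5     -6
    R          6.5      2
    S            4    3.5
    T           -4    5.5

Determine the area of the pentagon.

Apply Gauss's area formula: 2A = Σ (x_i·y_{i+1} − x_{i+1}·y_i), indices taken mod 5.
Σ = (10.5) + (40) + (14.75) + (36) + (41.5) = 142.75
Area = |Σ|/2 = 71.375.

71.375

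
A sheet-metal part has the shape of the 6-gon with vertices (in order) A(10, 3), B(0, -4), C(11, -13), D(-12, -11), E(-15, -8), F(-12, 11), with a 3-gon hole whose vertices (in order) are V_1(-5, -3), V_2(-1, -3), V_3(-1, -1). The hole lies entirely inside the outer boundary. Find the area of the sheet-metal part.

Outer boundary:
Σ = (-40) + (44) + (-277) + (-69) + (-261) + (-146) = -749
Area = |Σ|/2 = 374.5.
Hole:
Apply the surveyor's formula: 2A = Σ (x_i·y_{i+1} − x_{i+1}·y_i), indices taken mod 3.
V_1→V_2: (-5)(-3) − (-1)(-3) = 12
V_2→V_3: (-1)(-1) − (-1)(-3) = -2
V_3→V_1: (-1)(-3) − (-5)(-1) = -2
Σ = 8
Area = |Σ|/2 = 4.
Net area = 374.5 − 4 = 370.5.

370.5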